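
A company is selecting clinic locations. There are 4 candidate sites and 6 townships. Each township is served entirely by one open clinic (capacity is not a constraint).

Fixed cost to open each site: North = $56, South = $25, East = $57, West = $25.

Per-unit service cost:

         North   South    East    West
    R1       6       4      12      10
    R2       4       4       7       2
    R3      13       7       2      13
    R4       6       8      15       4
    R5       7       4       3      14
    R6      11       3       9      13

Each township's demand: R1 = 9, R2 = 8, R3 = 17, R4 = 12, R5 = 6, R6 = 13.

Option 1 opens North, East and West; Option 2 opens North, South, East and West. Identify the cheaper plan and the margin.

Option 2 is cheaper by 71.

Option 1: {North, East, West}: R1→North 6·9=54, R2→West 2·8=16, R3→East 2·17=34, R4→West 4·12=48, R5→East 3·6=18, R6→East 9·13=117. Service 287; fixed 138; total 425.
Option 2: {North, South, East, West}: R1→South 4·9=36, R2→West 2·8=16, R3→East 2·17=34, R4→West 4·12=48, R5→East 3·6=18, R6→South 3·13=39. Service 191; fixed 163; total 354.
Difference: |425 − 354| = 71.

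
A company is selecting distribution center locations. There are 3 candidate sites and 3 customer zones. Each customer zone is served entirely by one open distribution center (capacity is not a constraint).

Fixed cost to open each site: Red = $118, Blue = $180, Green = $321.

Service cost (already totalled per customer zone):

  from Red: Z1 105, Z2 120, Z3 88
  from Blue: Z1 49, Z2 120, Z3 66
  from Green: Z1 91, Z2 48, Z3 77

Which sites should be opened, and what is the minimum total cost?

For any fixed open set, each customer zone goes to its cheapest open site; total = fixed + service.
{Blue}: Z1→Blue 49, Z2→Blue 120, Z3→Blue 66. Service 235; fixed 180; total 415.
{Red}: service 313 + fixed 118 = 431
{Red, Blue}: service 235 + fixed 298 = 533
{Red, Blue, Green}: Z1→Blue 49, Z2→Green 48, Z3→Blue 66. Service 163; fixed 619; total 782.
No other subset beats 415.

Open Blue only; minimum total cost 415.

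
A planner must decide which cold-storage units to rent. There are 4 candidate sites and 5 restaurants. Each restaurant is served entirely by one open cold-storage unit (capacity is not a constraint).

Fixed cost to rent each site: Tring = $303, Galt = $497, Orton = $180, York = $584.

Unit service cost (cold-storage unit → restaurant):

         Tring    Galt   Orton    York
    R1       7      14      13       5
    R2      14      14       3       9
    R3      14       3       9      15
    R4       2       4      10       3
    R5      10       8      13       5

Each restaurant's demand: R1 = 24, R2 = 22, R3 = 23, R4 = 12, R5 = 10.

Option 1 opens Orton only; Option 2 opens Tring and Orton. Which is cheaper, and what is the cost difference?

Option 1 is cheaper by 33.

Option 1: {Orton}: R1→Orton 13·24=312, R2→Orton 3·22=66, R3→Orton 9·23=207, R4→Orton 10·12=120, R5→Orton 13·10=130. Service 835; fixed 180; total 1015.
Option 2: {Tring, Orton}: R1→Tring 7·24=168, R2→Orton 3·22=66, R3→Orton 9·23=207, R4→Tring 2·12=24, R5→Tring 10·10=100. Service 565; fixed 483; total 1048.
Difference: |1015 − 1048| = 33.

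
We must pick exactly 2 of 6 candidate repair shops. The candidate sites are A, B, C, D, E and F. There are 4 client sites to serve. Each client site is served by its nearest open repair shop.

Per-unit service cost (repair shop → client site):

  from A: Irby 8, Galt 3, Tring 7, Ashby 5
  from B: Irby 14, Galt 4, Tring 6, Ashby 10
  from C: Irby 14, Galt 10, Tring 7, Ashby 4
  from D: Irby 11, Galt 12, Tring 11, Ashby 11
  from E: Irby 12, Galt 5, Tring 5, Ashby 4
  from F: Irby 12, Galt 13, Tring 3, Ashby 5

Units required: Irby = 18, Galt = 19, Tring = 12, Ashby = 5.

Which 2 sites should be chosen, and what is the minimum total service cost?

Choose A and F; total service cost 262.

With exactly 2 open, each client site uses its cheapest among the chosen.
{A, F}: Irby→A 8·18=144, Galt→A 3·19=57, Tring→F 3·12=36, Ashby→A 5·5=25. Service cost 262.
{A, E}: service cost 281
{A, B}: service cost 298
Among all 15 size-2 choices, {A, F} is lowest.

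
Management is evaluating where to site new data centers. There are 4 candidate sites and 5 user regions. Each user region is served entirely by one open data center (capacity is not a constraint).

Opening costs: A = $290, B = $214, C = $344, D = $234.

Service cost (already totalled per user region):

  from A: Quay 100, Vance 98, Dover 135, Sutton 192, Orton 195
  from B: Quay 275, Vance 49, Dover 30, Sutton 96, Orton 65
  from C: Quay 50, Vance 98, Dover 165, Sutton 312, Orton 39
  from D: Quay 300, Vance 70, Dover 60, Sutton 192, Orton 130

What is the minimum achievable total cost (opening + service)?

Minimum total cost: 729

For any fixed open set, each user region goes to its cheapest open site; total = fixed + service.
{B}: Quay→B 275, Vance→B 49, Dover→B 30, Sutton→B 96, Orton→B 65. Service 515; fixed 214; total 729.
{B, C}: service 264 + fixed 558 = 822
{A, B}: Quay→A 100, Vance→B 49, Dover→B 30, Sutton→B 96, Orton→B 65. Service 340; fixed 504; total 844.
{A, B, C, D}: service 264 + fixed 1082 = 1346
(All 15 nonempty subsets were checked; B only is lowest.)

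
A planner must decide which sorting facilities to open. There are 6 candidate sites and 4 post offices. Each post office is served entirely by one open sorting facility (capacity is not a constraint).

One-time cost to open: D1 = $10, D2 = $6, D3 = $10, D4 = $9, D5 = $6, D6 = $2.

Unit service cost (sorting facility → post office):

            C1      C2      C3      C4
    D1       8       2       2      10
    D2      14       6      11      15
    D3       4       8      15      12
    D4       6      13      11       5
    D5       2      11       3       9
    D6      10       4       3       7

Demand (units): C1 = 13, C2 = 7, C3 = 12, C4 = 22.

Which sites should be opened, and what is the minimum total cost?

Open D1, D4 and D5; minimum total cost 199.

For any fixed open set, each post office goes to its cheapest open site; total = fixed + service.
{D1, D4, D5}: C1→D5 2·13=26, C2→D1 2·7=14, C3→D1 2·12=24, C4→D4 5·22=110. Service 174; fixed 25; total 199.
{D1, D4, D5, D6}: service 174 + fixed 27 = 201
{D1, D2, D4, D5}: C1→D5 2·13=26, C2→D1 2·7=14, C3→D1 2·12=24, C4→D4 5·22=110. Service 174; fixed 31; total 205.
{D1, D2, D3, D4, D5, D6}: C1→D5 2·13=26, C2→D1 2·7=14, C3→D1 2·12=24, C4→D4 5·22=110. Service 174; fixed 43; total 217.
No other subset beats 199.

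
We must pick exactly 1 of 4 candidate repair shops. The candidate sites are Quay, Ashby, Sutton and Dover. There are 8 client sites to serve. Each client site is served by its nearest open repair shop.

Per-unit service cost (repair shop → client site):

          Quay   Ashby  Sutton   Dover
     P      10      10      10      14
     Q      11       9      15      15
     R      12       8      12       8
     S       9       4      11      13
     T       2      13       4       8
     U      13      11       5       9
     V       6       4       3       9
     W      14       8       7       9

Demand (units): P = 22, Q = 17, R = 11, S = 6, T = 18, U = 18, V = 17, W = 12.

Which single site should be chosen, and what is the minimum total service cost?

With exactly 1 open, each client site uses its cheapest among the chosen.
{Sutton}: P→Sutton 10·22=220, Q→Sutton 15·17=255, R→Sutton 12·11=132, S→Sutton 11·6=66, T→Sutton 4·18=72, U→Sutton 5·18=90, V→Sutton 3·17=51, W→Sutton 7·12=84. Service cost 970.
{Ashby}: service cost 1081
{Quay}: service cost 1133
Among all 4 size-1 choices, {Sutton} is lowest.

Choose Sutton only; total service cost 970.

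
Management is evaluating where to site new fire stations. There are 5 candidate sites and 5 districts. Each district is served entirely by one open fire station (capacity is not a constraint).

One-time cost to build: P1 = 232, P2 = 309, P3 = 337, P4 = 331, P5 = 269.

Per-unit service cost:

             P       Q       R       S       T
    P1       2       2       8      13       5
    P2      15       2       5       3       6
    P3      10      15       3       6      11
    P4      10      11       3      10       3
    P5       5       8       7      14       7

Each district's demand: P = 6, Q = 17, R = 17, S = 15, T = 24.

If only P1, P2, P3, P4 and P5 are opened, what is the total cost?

Each district is assigned to its cheapest site among the open ones.
{P1, P2, P3, P4, P5}: P→P1 2·6=12, Q→P1 2·17=34, R→P3 3·17=51, S→P2 3·15=45, T→P4 3·24=72. Service 214; fixed 1478; total 1692.

Total cost: 1692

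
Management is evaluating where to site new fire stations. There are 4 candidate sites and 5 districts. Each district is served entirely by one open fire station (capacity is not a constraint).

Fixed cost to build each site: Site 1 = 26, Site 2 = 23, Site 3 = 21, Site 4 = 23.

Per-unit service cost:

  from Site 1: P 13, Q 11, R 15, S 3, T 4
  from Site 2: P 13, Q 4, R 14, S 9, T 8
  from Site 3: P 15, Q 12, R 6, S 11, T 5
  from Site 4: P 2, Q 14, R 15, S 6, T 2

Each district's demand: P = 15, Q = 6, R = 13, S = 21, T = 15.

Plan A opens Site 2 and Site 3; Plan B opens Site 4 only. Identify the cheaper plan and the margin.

Plan A: {Site 2, Site 3}: P→Site 2 13·15=195, Q→Site 2 4·6=24, R→Site 3 6·13=78, S→Site 2 9·21=189, T→Site 3 5·15=75. Service 561; fixed 44; total 605.
Plan B: {Site 4}: P→Site 4 2·15=30, Q→Site 4 14·6=84, R→Site 4 15·13=195, S→Site 4 6·21=126, T→Site 4 2·15=30. Service 465; fixed 23; total 488.
Difference: |605 − 488| = 117.

Plan B is cheaper by 117.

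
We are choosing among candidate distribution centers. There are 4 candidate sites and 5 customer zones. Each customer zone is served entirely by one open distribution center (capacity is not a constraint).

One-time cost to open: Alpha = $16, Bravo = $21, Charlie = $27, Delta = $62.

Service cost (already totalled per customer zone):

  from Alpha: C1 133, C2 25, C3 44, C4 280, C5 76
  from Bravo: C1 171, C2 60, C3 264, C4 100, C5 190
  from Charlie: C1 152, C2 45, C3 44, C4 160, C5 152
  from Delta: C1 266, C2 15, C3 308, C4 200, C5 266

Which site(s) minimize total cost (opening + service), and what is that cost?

Open Alpha and Bravo; minimum total cost 415.

For any fixed open set, each customer zone goes to its cheapest open site; total = fixed + service.
{Alpha, Bravo}: C1→Alpha 133, C2→Alpha 25, C3→Alpha 44, C4→Bravo 100, C5→Alpha 76. Service 378; fixed 37; total 415.
{Alpha, Bravo, Charlie}: service 378 + fixed 64 = 442
{Alpha, Bravo, Delta}: C1→Alpha 133, C2→Delta 15, C3→Alpha 44, C4→Bravo 100, C5→Alpha 76. Service 368; fixed 99; total 467.
{Alpha, Bravo, Charlie, Delta}: C1→Alpha 133, C2→Delta 15, C3→Alpha 44, C4→Bravo 100, C5→Alpha 76. Service 368; fixed 126; total 494.
No other subset beats 415.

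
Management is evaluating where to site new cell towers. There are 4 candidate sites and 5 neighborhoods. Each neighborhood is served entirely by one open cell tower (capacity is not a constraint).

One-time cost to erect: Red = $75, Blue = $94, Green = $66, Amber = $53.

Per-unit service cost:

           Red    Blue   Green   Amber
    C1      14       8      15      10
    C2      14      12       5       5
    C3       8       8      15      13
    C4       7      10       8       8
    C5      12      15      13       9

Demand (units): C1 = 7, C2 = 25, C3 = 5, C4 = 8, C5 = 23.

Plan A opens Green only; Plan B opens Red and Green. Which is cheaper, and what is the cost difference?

Plan A is cheaper by 2.

Plan A: {Green}: C1→Green 15·7=105, C2→Green 5·25=125, C3→Green 15·5=75, C4→Green 8·8=64, C5→Green 13·23=299. Service 668; fixed 66; total 734.
Plan B: {Red, Green}: C1→Red 14·7=98, C2→Green 5·25=125, C3→Red 8·5=40, C4→Red 7·8=56, C5→Red 12·23=276. Service 595; fixed 141; total 736.
Difference: |734 − 736| = 2.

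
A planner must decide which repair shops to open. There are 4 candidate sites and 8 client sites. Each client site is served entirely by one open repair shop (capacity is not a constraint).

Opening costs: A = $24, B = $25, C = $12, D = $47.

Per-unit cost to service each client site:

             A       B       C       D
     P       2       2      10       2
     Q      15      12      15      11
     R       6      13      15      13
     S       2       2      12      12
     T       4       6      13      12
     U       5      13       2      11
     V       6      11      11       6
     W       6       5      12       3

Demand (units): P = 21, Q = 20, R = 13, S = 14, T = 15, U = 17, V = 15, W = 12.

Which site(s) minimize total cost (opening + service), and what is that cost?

Open A, C and D; minimum total cost 671.

For any fixed open set, each client site goes to its cheapest open site; total = fixed + service.
{A, C, D}: P→A 2·21=42, Q→D 11·20=220, R→A 6·13=78, S→A 2·14=28, T→A 4·15=60, U→C 2·17=34, V→A 6·15=90, W→D 3·12=36. Service 588; fixed 83; total 671.
{A, B, C}: service 632 + fixed 61 = 693
{A, B, C, D}: P→A 2·21=42, Q→D 11·20=220, R→A 6·13=78, S→A 2·14=28, T→A 4·15=60, U→C 2·17=34, V→A 6·15=90, W→D 3·12=36. Service 588; fixed 108; total 696.
{C}: P→C 10·21=210, Q→C 15·20=300, R→C 15·13=195, S→C 12·14=168, T→C 13·15=195, U→C 2·17=34, V→C 11·15=165, W→C 12·12=144. Service 1411; fixed 12; total 1423.
No other subset beats 671.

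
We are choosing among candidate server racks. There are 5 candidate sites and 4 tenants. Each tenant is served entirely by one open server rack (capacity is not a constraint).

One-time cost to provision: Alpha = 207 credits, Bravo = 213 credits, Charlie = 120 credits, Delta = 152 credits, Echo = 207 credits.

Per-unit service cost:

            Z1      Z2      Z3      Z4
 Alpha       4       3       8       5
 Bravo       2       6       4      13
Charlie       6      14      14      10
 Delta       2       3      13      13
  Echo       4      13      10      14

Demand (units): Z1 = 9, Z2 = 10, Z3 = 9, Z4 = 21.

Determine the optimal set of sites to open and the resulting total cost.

Open Alpha only; minimum total cost 450.

For any fixed open set, each tenant goes to its cheapest open site; total = fixed + service.
{Alpha}: Z1→Alpha 4·9=36, Z2→Alpha 3·10=30, Z3→Alpha 8·9=72, Z4→Alpha 5·21=105. Service 243; fixed 207; total 450.
{Alpha, Charlie}: service 243 + fixed 327 = 570
{Alpha, Delta}: service 225 + fixed 359 = 584
{Alpha, Bravo, Charlie, Delta, Echo}: service 189 + fixed 899 = 1088
No other subset beats 450.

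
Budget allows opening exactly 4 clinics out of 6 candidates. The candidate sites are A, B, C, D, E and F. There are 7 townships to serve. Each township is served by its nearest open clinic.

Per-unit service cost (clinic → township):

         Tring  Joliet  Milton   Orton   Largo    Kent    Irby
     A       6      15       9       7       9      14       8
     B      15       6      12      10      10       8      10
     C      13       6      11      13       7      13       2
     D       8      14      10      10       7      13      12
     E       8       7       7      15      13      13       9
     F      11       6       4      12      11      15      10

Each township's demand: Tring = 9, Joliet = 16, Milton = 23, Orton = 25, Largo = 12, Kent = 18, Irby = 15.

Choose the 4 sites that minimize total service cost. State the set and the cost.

Choose A, B, C and F; total service cost 675.

With exactly 4 open, each township uses its cheapest among the chosen.
{A, B, C, F}: Tring→A 6·9=54, Joliet→B 6·16=96, Milton→F 4·23=92, Orton→A 7·25=175, Largo→C 7·12=84, Kent→B 8·18=144, Irby→C 2·15=30. Service cost 675.
{A, B, C, E}: service cost 744
{A, B, D, F}: service cost 765
Among all 15 size-4 choices, {A, B, C, F} is lowest.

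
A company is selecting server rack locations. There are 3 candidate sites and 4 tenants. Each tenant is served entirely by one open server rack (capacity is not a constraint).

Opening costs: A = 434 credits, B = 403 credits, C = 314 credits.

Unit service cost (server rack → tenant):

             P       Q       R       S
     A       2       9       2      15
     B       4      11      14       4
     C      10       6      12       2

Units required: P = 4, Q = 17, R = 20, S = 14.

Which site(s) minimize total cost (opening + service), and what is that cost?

For any fixed open set, each tenant goes to its cheapest open site; total = fixed + service.
{C}: P→C 10·4=40, Q→C 6·17=102, R→C 12·20=240, S→C 2·14=28. Service 410; fixed 314; total 724.
{A}: service 411 + fixed 434 = 845
{A, C}: service 178 + fixed 748 = 926
{A, B, C}: service 178 + fixed 1151 = 1329
(All 7 nonempty subsets were checked; C only is lowest.)

Open C only; minimum total cost 724.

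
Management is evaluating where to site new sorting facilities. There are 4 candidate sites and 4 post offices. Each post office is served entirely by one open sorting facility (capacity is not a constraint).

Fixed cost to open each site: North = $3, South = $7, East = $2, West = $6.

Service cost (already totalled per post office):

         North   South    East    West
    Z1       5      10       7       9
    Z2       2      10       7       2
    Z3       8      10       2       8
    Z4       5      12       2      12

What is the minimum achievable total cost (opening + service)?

For any fixed open set, each post office goes to its cheapest open site; total = fixed + service.
{North, East}: Z1→North 5, Z2→North 2, Z3→East 2, Z4→East 2. Service 11; fixed 5; total 16.
{East}: service 18 + fixed 2 = 20
{East, West}: service 13 + fixed 8 = 21
{North, South, East, West}: service 11 + fixed 18 = 29
(All 15 nonempty subsets were checked; North and East is lowest.)

Minimum total cost: 16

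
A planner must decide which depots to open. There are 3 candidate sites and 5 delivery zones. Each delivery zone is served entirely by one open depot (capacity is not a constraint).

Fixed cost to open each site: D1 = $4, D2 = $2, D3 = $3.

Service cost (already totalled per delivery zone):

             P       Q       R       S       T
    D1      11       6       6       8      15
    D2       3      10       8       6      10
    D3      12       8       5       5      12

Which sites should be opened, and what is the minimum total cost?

For any fixed open set, each delivery zone goes to its cheapest open site; total = fixed + service.
{D2, D3}: P→D2 3, Q→D3 8, R→D3 5, S→D3 5, T→D2 10. Service 31; fixed 5; total 36.
{D1, D2}: P→D2 3, Q→D1 6, R→D1 6, S→D2 6, T→D2 10. Service 31; fixed 6; total 37.
{D1, D2, D3}: service 29 + fixed 9 = 38
{D2}: service 37 + fixed 2 = 39
No other subset beats 36.

Open D2 and D3; minimum total cost 36.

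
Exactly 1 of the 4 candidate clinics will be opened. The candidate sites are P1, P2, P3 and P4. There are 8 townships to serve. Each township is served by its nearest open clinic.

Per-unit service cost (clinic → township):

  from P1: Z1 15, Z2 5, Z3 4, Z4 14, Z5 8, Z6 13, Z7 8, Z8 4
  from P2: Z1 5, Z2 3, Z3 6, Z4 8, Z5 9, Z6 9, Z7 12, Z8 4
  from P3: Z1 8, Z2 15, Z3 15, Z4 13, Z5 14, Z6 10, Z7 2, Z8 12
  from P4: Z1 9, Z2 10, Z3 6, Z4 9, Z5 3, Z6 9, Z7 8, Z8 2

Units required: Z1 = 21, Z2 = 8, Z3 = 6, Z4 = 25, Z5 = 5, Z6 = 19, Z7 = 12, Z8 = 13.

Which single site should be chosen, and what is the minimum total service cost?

Choose P2 only; total service cost 777.

With exactly 1 open, each township uses its cheapest among the chosen.
{P2}: Z1→P2 5·21=105, Z2→P2 3·8=24, Z3→P2 6·6=36, Z4→P2 8·25=200, Z5→P2 9·5=45, Z6→P2 9·19=171, Z7→P2 12·12=144, Z8→P2 4·13=52. Service cost 777.
{P4}: service cost 838
{P3}: service cost 1143
Among all 4 size-1 choices, {P2} is lowest.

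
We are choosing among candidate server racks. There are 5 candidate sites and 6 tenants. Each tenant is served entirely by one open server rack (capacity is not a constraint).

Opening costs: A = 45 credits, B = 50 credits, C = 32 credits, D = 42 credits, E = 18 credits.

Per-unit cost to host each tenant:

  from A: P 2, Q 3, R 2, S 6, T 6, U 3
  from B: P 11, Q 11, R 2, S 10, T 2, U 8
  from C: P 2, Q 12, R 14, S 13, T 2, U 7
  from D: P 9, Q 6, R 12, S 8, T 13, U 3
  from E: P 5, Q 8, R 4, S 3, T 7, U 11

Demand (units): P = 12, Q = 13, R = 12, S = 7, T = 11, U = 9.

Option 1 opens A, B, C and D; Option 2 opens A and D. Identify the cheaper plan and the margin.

Option 2 is cheaper by 38.

Option 1: {A, B, C, D}: P→A 2·12=24, Q→A 3·13=39, R→A 2·12=24, S→A 6·7=42, T→B 2·11=22, U→A 3·9=27. Service 178; fixed 169; total 347.
Option 2: {A, D}: P→A 2·12=24, Q→A 3·13=39, R→A 2·12=24, S→A 6·7=42, T→A 6·11=66, U→A 3·9=27. Service 222; fixed 87; total 309.
Difference: |347 − 309| = 38.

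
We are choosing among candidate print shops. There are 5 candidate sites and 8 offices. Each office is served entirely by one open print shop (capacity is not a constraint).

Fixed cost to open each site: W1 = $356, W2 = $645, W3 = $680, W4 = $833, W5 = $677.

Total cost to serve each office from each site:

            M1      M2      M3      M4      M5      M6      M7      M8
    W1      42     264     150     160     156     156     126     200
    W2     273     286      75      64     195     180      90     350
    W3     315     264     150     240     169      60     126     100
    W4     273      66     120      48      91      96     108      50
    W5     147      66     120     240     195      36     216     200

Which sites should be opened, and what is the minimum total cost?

For any fixed open set, each office goes to its cheapest open site; total = fixed + service.
{W1}: M1→W1 42, M2→W1 264, M3→W1 150, M4→W1 160, M5→W1 156, M6→W1 156, M7→W1 126, M8→W1 200. Service 1254; fixed 356; total 1610.
{W4}: M1→W4 273, M2→W4 66, M3→W4 120, M4→W4 48, M5→W4 91, M6→W4 96, M7→W4 108, M8→W4 50. Service 852; fixed 833; total 1685.
{W1, W4}: service 621 + fixed 1189 = 1810
{W1, W2, W3, W4, W5}: service 498 + fixed 3191 = 3689
No other subset beats 1610.

Open W1 only; minimum total cost 1610.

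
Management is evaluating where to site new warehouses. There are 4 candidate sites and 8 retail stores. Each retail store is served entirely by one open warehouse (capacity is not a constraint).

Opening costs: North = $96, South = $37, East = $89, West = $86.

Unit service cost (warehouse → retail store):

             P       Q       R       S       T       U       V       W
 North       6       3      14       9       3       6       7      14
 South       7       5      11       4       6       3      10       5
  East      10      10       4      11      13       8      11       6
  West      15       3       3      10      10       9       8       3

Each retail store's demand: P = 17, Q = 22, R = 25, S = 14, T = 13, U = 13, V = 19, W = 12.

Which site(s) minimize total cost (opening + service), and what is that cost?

Open South and West; minimum total cost 744.

For any fixed open set, each retail store goes to its cheapest open site; total = fixed + service.
{South, West}: P→South 7·17=119, Q→West 3·22=66, R→West 3·25=75, S→South 4·14=56, T→South 6·13=78, U→South 3·13=39, V→West 8·19=152, W→West 3·12=36. Service 621; fixed 123; total 744.
{North, South, West}: P→North 6·17=102, Q→North 3·22=66, R→West 3·25=75, S→South 4·14=56, T→North 3·13=39, U→South 3·13=39, V→North 7·19=133, W→West 3·12=36. Service 546; fixed 219; total 765.
{North, South, East}: service 595 + fixed 222 = 817
{North, South, East, West}: P→North 6·17=102, Q→North 3·22=66, R→West 3·25=75, S→South 4·14=56, T→North 3·13=39, U→South 3·13=39, V→North 7·19=133, W→West 3·12=36. Service 546; fixed 308; total 854.
No other subset beats 744.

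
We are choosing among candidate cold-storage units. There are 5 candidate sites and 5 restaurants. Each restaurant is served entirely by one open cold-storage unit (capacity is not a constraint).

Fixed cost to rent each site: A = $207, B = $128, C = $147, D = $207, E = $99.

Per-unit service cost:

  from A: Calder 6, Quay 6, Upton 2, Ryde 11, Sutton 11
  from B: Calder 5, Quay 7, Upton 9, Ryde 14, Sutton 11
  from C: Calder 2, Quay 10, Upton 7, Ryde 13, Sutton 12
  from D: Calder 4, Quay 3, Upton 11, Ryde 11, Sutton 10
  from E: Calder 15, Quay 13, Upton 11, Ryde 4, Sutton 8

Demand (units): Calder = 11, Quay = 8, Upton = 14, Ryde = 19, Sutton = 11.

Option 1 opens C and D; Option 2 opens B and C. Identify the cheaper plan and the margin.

Option 1: {C, D}: Calder→C 2·11=22, Quay→D 3·8=24, Upton→C 7·14=98, Ryde→D 11·19=209, Sutton→D 10·11=110. Service 463; fixed 354; total 817.
Option 2: {B, C}: Calder→C 2·11=22, Quay→B 7·8=56, Upton→C 7·14=98, Ryde→C 13·19=247, Sutton→B 11·11=121. Service 544; fixed 275; total 819.
Difference: |817 − 819| = 2.

Option 1 is cheaper by 2.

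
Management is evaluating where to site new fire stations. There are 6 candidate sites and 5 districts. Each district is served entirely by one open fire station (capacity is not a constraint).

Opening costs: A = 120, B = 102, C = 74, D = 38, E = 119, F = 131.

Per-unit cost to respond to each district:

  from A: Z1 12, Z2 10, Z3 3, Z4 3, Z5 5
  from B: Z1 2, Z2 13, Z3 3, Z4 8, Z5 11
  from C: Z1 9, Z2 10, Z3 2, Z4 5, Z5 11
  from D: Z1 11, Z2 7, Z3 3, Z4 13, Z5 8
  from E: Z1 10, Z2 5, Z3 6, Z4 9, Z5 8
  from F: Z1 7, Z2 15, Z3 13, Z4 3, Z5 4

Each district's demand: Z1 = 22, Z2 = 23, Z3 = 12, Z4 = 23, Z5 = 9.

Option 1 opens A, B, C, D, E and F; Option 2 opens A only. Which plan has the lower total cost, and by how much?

Option 1: {A, B, C, D, E, F}: Z1→B 2·22=44, Z2→E 5·23=115, Z3→C 2·12=24, Z4→A 3·23=69, Z5→F 4·9=36. Service 288; fixed 584; total 872.
Option 2: {A}: Z1→A 12·22=264, Z2→A 10·23=230, Z3→A 3·12=36, Z4→A 3·23=69, Z5→A 5·9=45. Service 644; fixed 120; total 764.
Difference: |872 − 764| = 108.

Option 2 is cheaper by 108.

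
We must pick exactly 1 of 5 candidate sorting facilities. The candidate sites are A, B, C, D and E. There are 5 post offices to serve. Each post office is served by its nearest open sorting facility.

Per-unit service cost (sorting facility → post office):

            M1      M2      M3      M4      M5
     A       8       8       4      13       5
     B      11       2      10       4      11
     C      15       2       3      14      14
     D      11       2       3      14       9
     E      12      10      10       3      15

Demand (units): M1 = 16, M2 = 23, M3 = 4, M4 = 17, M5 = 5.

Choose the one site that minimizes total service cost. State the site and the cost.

With exactly 1 open, each post office uses its cheapest among the chosen.
{B}: M1→B 11·16=176, M2→B 2·23=46, M3→B 10·4=40, M4→B 4·17=68, M5→B 11·5=55. Service cost 385.
{D}: service cost 517
{A}: service cost 574
Among all 5 size-1 choices, {B} is lowest.

Choose B only; total service cost 385.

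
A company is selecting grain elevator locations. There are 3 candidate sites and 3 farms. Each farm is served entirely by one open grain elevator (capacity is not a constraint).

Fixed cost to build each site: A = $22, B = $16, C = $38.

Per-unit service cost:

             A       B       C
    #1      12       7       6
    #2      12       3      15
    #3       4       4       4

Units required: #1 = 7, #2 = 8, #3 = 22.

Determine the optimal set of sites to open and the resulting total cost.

Open B only; minimum total cost 177.

For any fixed open set, each farm goes to its cheapest open site; total = fixed + service.
{B}: #1→B 7·7=49, #2→B 3·8=24, #3→B 4·22=88. Service 161; fixed 16; total 177.
{A, B}: service 161 + fixed 38 = 199
{B, C}: service 154 + fixed 54 = 208
{A, B, C}: #1→C 6·7=42, #2→B 3·8=24, #3→A 4·22=88. Service 154; fixed 76; total 230.
No other subset beats 177.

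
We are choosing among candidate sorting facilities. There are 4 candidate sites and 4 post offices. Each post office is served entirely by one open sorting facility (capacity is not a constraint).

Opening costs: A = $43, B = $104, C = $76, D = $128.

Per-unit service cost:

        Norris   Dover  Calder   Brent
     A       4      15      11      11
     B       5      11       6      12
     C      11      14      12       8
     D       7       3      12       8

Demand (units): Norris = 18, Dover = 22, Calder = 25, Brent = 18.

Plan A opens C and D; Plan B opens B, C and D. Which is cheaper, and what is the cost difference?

Plan B is cheaper by 82.

Plan A: {C, D}: Norris→D 7·18=126, Dover→D 3·22=66, Calder→C 12·25=300, Brent→C 8·18=144. Service 636; fixed 204; total 840.
Plan B: {B, C, D}: Norris→B 5·18=90, Dover→D 3·22=66, Calder→B 6·25=150, Brent→C 8·18=144. Service 450; fixed 308; total 758.
Difference: |840 − 758| = 82.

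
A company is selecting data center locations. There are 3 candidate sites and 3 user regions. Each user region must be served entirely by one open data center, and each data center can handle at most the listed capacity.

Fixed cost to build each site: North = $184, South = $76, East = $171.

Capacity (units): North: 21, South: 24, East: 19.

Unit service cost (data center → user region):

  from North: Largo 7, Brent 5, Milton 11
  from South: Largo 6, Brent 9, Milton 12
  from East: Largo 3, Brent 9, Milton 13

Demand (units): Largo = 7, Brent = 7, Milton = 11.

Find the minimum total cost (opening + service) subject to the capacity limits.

Minimum total cost: 458

Open {North, South}: Largo→South 6·7=42, Brent→North 5·7=35, Milton→North 11·11=121.
Loads: North carries 18/21, South carries 7/24. Service 198; fixed 260; total 458.
Next best feasible plan costs 463.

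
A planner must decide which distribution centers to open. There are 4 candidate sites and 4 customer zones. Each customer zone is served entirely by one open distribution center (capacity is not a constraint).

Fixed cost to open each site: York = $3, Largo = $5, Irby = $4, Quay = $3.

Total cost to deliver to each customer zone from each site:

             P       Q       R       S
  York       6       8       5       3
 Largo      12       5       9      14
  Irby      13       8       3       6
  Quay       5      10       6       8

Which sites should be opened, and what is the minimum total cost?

Open York only; minimum total cost 25.

For any fixed open set, each customer zone goes to its cheapest open site; total = fixed + service.
{York}: P→York 6, Q→York 8, R→York 5, S→York 3. Service 22; fixed 3; total 25.
{York, Largo}: service 19 + fixed 8 = 27
{York, Irby}: service 20 + fixed 7 = 27
{York, Largo, Irby, Quay}: service 16 + fixed 15 = 31
No other subset beats 25.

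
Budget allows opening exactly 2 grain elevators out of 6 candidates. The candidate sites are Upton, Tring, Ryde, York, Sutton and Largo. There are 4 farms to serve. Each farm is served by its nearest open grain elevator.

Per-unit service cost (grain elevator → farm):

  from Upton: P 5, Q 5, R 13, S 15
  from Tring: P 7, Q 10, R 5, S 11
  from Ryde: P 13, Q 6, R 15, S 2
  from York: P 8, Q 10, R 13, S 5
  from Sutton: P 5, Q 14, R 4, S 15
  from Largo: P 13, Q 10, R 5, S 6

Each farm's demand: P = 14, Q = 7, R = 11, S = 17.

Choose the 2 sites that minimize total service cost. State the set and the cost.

Choose Ryde and Sutton; total service cost 190.

With exactly 2 open, each farm uses its cheapest among the chosen.
{Ryde, Sutton}: P→Sutton 5·14=70, Q→Ryde 6·7=42, R→Sutton 4·11=44, S→Ryde 2·17=34. Service cost 190.
{Tring, Ryde}: service cost 229
{Upton, Largo}: service cost 262
Among all 15 size-2 choices, {Ryde, Sutton} is lowest.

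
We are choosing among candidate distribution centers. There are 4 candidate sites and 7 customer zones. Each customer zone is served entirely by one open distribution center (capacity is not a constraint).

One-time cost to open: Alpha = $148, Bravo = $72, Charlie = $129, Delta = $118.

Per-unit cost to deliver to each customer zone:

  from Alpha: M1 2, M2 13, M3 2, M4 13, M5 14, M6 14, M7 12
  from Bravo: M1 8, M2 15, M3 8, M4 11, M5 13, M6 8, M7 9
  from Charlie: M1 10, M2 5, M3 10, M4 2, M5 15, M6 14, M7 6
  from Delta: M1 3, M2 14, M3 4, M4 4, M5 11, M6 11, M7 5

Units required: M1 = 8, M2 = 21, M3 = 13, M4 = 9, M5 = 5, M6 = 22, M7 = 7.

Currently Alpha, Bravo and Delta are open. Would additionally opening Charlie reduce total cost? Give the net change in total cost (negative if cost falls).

Yes — net change −57 (cost falls by 57).

Current service cost with {Alpha, Bravo, Delta}: 617.
Adding Charlie: each customer zone re-picks its cheapest; new service cost 431, saving 186.
Extra fixed cost: 129. Net change = 129 − 186 = -57.
(Totals: 955 → 898.)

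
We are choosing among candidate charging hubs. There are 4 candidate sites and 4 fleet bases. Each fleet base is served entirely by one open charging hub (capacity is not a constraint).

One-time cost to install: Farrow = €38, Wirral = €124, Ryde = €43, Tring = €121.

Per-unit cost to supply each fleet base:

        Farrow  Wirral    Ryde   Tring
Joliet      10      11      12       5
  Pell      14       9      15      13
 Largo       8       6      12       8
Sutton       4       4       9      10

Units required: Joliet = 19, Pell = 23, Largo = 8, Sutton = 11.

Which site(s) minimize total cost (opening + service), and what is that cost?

For any fixed open set, each fleet base goes to its cheapest open site; total = fixed + service.
{Wirral}: Joliet→Wirral 11·19=209, Pell→Wirral 9·23=207, Largo→Wirral 6·8=48, Sutton→Wirral 4·11=44. Service 508; fixed 124; total 632.
{Wirral, Tring}: service 394 + fixed 245 = 639
{Farrow, Wirral}: service 489 + fixed 162 = 651
{Farrow, Wirral, Ryde, Tring}: service 394 + fixed 326 = 720
No other subset beats 632.

Open Wirral only; minimum total cost 632.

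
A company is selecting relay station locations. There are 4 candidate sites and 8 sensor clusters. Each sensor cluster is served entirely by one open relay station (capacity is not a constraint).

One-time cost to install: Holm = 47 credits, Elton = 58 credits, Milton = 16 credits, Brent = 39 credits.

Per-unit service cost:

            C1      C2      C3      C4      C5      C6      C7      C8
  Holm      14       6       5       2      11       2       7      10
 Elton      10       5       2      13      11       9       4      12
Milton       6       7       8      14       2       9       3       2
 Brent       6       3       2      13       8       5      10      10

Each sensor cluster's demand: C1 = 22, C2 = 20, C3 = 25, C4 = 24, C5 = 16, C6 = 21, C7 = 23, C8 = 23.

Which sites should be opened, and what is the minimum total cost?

Open Holm, Milton and Brent; minimum total cost 581.

For any fixed open set, each sensor cluster goes to its cheapest open site; total = fixed + service.
{Holm, Milton, Brent}: C1→Milton 6·22=132, C2→Brent 3·20=60, C3→Brent 2·25=50, C4→Holm 2·24=48, C5→Milton 2·16=32, C6→Holm 2·21=42, C7→Milton 3·23=69, C8→Milton 2·23=46. Service 479; fixed 102; total 581.
{Holm, Elton, Milton, Brent}: C1→Milton 6·22=132, C2→Brent 3·20=60, C3→Elton 2·25=50, C4→Holm 2·24=48, C5→Milton 2·16=32, C6→Holm 2·21=42, C7→Milton 3·23=69, C8→Milton 2·23=46. Service 479; fixed 160; total 639.
{Holm, Elton, Milton}: service 519 + fixed 121 = 640
{Milton}: C1→Milton 6·22=132, C2→Milton 7·20=140, C3→Milton 8·25=200, C4→Milton 14·24=336, C5→Milton 2·16=32, C6→Milton 9·21=189, C7→Milton 3·23=69, C8→Milton 2·23=46. Service 1144; fixed 16; total 1160.
No other subset beats 581.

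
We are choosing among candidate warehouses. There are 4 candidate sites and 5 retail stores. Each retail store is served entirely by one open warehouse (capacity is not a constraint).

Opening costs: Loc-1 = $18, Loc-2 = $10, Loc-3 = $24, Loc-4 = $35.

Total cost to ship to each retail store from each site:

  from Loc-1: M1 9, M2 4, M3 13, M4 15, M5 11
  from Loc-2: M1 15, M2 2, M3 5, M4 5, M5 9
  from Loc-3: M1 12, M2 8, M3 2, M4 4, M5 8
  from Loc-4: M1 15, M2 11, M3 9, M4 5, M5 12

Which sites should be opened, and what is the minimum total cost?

For any fixed open set, each retail store goes to its cheapest open site; total = fixed + service.
{Loc-2}: M1→Loc-2 15, M2→Loc-2 2, M3→Loc-2 5, M4→Loc-2 5, M5→Loc-2 9. Service 36; fixed 10; total 46.
{Loc-1, Loc-2}: service 30 + fixed 28 = 58
{Loc-3}: service 34 + fixed 24 = 58
{Loc-1, Loc-2, Loc-3, Loc-4}: service 25 + fixed 87 = 112
(All 15 nonempty subsets were checked; Loc-2 only is lowest.)

Open Loc-2 only; minimum total cost 46.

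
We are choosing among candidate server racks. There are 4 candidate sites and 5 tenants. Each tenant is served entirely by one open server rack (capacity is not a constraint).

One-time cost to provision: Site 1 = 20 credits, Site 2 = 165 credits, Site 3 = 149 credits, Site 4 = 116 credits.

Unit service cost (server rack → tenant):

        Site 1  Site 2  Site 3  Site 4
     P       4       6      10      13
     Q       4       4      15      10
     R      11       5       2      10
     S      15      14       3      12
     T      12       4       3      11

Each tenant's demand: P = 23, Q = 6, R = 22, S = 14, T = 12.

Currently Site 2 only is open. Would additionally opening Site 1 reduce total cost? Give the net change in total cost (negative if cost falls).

Yes — net change −26 (cost falls by 26).

Current service cost with {Site 2}: 516.
Adding Site 1: each tenant re-picks its cheapest; new service cost 470, saving 46.
Extra fixed cost: 20. Net change = 20 − 46 = -26.
(Totals: 681 → 655.)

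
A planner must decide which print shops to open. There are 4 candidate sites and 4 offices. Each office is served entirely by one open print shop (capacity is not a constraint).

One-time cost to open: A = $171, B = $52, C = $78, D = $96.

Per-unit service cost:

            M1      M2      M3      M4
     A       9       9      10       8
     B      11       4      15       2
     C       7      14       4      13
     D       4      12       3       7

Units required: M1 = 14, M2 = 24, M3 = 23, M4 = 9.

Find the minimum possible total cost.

Minimum total cost: 387

For any fixed open set, each office goes to its cheapest open site; total = fixed + service.
{B, D}: M1→D 4·14=56, M2→B 4·24=96, M3→D 3·23=69, M4→B 2·9=18. Service 239; fixed 148; total 387.
{B, C}: M1→C 7·14=98, M2→B 4·24=96, M3→C 4·23=92, M4→B 2·9=18. Service 304; fixed 130; total 434.
{B, C, D}: service 239 + fixed 226 = 465
{A, B, C, D}: M1→D 4·14=56, M2→B 4·24=96, M3→D 3·23=69, M4→B 2·9=18. Service 239; fixed 397; total 636.
No other subset beats 387.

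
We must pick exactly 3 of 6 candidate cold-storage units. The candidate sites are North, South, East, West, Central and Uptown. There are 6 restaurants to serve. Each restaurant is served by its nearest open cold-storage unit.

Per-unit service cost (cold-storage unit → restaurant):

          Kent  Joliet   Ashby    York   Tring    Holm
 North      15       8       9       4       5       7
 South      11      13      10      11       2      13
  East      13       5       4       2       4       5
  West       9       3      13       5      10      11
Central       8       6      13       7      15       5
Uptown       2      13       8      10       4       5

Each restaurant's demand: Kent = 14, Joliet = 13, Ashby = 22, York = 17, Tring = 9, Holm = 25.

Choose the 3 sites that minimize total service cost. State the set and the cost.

Choose East, West and Uptown; total service cost 350.

With exactly 3 open, each restaurant uses its cheapest among the chosen.
{East, West, Uptown}: Kent→Uptown 2·14=28, Joliet→West 3·13=39, Ashby→East 4·22=88, York→East 2·17=34, Tring→East 4·9=36, Holm→East 5·25=125. Service cost 350.
{South, East, Uptown}: service cost 358
{North, East, Uptown}: service cost 376
Among all 20 size-3 choices, {East, West, Uptown} is lowest.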